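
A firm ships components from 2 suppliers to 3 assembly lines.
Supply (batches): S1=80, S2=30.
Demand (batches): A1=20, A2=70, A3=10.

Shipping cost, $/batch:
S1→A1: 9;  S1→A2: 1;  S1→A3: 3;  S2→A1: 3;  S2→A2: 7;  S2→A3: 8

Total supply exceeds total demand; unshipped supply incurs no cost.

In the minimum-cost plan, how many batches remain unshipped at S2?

10

An optimal plan:
  S1–A2: 70 × $1 = $70
  S1–A3: 10 × $3 = $30
  S2–A1: 20 × $3 = $60
Total cost = $160.
S2 ships 20 of its 30, leaving 10.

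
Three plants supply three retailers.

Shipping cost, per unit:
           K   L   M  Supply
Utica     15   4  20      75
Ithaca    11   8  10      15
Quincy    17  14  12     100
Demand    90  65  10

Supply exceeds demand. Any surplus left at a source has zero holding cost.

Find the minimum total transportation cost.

A cheapest plan:
  Utica to K: 10 × 15 = 150
  Utica to L: 65 × 4 = 260
  Ithaca to K: 15 × 11 = 165
  Quincy to K: 65 × 17 = 1105
  Quincy to M: 10 × 12 = 120
Total = 150 + 260 + 165 + 1105 + 120 = 1800.

1800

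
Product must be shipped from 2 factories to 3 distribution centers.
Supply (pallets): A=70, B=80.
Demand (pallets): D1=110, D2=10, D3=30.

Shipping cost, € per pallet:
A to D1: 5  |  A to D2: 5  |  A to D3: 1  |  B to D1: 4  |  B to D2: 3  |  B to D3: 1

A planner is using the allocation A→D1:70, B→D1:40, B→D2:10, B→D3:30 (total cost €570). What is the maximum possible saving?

30

Current plan cost = 70·5 + 40·4 + 10·3 + 30·1 = €570.
Optimal plan:
  A→D1: 40 pallets
  A→D3: 30 pallets
  B→D1: 70 pallets
  B→D2: 10 pallets
Optimal cost = €540.
Saving = 570 − 540 = €30.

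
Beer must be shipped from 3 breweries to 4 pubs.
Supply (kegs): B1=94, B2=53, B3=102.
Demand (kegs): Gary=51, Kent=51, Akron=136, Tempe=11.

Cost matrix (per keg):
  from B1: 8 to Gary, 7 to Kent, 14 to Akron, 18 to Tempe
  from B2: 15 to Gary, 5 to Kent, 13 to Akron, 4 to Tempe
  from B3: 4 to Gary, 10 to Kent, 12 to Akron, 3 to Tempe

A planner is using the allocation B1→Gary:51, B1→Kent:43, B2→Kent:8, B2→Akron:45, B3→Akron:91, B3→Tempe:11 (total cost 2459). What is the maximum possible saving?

Current plan cost = 51·8 + 43·7 + 8·5 + 45·13 + 91·12 + 11·3 = 2459.
Optimal plan:
  B1 to Akron: 94 × 14 = 1316
  B2 to Kent: 51 × 5 = 255
  B2 to Akron: 2 × 13 = 26
  B3 to Gary: 51 × 4 = 204
  B3 to Akron: 40 × 12 = 480
  B3 to Tempe: 11 × 3 = 33
Optimal cost = 2314.
Saving = 2459 − 2314 = 145.

145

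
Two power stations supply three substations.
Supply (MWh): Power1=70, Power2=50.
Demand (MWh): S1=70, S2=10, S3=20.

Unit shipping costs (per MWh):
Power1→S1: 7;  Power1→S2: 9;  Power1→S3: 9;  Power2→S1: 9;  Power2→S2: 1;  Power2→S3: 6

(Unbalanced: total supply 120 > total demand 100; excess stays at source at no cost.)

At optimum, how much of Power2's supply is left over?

Minimum-cost shipments:
  Power1→S1: 70 × 7 = 490
  Power2→S2: 10 × 1 = 10
  Power2→S3: 20 × 6 = 120
Total cost = 620.
Power2 ships 30 of its 50, leaving 20.

20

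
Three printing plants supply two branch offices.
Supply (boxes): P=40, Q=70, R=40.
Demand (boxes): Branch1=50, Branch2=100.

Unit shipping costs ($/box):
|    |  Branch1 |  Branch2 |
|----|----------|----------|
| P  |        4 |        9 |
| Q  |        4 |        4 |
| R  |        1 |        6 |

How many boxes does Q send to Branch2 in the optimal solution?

70

Optimal shipments:
  P->Branch1: 40 boxes
  Q->Branch2: 70 boxes
  R->Branch1: 10 boxes
  R->Branch2: 30 boxes
Total cost = $630.
So Q→Branch2 carries 70 boxes.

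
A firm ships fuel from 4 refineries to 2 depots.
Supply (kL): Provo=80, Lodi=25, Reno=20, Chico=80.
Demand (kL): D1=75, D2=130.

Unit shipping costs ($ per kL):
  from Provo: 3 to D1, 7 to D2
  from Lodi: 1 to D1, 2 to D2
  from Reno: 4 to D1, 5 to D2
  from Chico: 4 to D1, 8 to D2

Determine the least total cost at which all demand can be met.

1050

Optimal allocation:
  Provo->D1: 75 × $3 = $225
  Provo->D2: 5 × $7 = $35
  Lodi->D2: 25 × $2 = $50
  Reno->D2: 20 × $5 = $100
  Chico->D2: 80 × $8 = $640
Total = 225 + 35 + 50 + 100 + 640 = $1050.
(Supply check: Provo ships 80; Lodi ships 25; Reno ships 20; Chico ships 80.)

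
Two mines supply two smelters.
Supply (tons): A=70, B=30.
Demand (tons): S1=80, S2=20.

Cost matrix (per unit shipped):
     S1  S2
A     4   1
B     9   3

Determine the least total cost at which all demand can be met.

A cheapest plan:
  A–S1: 70 tons
  B–S1: 10 tons
  B–S2: 20 tons
Total cost = 430.
(Supply check: A ships 70; B ships 30.)

430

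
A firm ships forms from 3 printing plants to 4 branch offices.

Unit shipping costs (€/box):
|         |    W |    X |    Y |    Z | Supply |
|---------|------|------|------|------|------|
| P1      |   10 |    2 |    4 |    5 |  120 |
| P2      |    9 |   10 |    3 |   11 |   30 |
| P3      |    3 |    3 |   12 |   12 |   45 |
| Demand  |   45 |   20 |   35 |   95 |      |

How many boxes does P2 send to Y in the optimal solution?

The minimum-cost plan:
  P1 to X: 20 × €2 = €40
  P1 to Y: 5 × €4 = €20
  P1 to Z: 95 × €5 = €475
  P2 to Y: 30 × €3 = €90
  P3 to W: 45 × €3 = €135
Total cost = €760.
So P2→Y carries 30 boxes.

30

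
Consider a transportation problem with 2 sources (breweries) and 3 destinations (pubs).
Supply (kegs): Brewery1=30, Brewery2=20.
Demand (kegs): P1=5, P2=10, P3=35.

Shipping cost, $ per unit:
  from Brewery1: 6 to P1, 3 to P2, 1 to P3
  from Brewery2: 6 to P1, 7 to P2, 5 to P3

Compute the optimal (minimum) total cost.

An optimal shipping plan:
  Brewery1–P2: 10 × $3 = $30
  Brewery1–P3: 20 × $1 = $20
  Brewery2–P1: 5 × $6 = $30
  Brewery2–P3: 15 × $5 = $75
Total = 30 + 20 + 30 + 75 = $155.
(Supply check: Brewery1 ships 30; Brewery2 ships 20.)

155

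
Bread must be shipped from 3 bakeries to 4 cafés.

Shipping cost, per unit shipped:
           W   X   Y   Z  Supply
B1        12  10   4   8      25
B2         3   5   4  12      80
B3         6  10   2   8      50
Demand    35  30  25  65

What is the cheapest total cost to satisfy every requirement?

An optimal shipping plan:
  B1->Z: 25 trays
  B2->W: 35 trays
  B2->X: 30 trays
  B2->Y: 15 trays
  B3->Y: 10 trays
  B3->Z: 40 trays
Total cost = 855.
(Supply check: B1 ships 25; B2 ships 80; B3 ships 50.)

855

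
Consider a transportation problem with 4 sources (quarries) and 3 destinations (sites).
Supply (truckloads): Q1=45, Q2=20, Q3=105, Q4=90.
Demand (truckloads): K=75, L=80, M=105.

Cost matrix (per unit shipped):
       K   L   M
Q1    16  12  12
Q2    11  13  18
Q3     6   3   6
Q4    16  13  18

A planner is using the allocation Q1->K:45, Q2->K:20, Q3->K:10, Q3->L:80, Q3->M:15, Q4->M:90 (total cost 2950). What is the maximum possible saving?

360

Current plan cost = 45·16 + 20·11 + 10·6 + 80·3 + 15·6 + 90·18 = 2950.
Optimal plan:
  Q1–M: 45 truckloads
  Q2–K: 20 truckloads
  Q3–K: 45 truckloads
  Q3–M: 60 truckloads
  Q4–K: 10 truckloads
  Q4–L: 80 truckloads
Optimal cost = 2590.
Saving = 2950 − 2590 = 360.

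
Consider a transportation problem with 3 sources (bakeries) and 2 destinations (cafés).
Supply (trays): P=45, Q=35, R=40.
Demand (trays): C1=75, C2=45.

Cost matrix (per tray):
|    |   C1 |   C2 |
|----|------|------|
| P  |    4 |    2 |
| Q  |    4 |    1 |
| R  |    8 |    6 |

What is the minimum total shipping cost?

515

A cheapest plan:
  P->C1: 45 × 4 = 180
  Q->C2: 35 × 1 = 35
  R->C1: 30 × 8 = 240
  R->C2: 10 × 6 = 60
Total = 180 + 35 + 240 + 60 = 515.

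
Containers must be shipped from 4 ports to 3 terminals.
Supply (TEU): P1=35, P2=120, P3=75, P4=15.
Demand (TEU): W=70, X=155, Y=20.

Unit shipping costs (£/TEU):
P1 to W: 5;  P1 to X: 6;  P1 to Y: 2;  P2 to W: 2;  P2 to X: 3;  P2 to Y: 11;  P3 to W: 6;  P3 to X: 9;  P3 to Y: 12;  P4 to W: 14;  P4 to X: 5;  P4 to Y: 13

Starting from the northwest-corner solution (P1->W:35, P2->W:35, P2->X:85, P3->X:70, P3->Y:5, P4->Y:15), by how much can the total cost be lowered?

355

Current plan cost = 35·5 + 35·2 + 85·3 + 70·9 + 5·12 + 15·13 = £1385.
Optimal plan:
  P1 to X: 15 × £6 = £90
  P1 to Y: 20 × £2 = £40
  P2 to X: 120 × £3 = £360
  P3 to W: 70 × £6 = £420
  P3 to X: 5 × £9 = £45
  P4 to X: 15 × £5 = £75
Optimal cost = £1030.
Saving = 1385 − 1030 = £355.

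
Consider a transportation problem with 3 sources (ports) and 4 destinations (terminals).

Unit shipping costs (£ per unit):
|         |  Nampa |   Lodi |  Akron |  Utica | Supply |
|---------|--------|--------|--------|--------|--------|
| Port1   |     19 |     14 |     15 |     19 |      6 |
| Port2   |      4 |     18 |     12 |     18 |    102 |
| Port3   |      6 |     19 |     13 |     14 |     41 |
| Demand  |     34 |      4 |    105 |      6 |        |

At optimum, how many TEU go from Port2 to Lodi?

0

Optimal shipments:
  Port1–Lodi: 4 × £14 = £56
  Port1–Akron: 2 × £15 = £30
  Port2–Nampa: 34 × £4 = £136
  Port2–Akron: 68 × £12 = £816
  Port3–Akron: 35 × £13 = £455
  Port3–Utica: 6 × £14 = £84
Total cost = £1577.
The route Port2→Lodi is not used.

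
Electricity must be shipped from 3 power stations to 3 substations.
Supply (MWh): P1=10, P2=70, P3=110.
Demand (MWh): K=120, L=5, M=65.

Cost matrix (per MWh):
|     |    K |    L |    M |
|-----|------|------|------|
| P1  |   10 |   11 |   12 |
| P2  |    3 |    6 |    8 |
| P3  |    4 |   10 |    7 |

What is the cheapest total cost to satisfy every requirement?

945

A cheapest plan:
  P1 to L: 5 × 11 = 55
  P1 to M: 5 × 12 = 60
  P2 to K: 70 × 3 = 210
  P3 to K: 50 × 4 = 200
  P3 to M: 60 × 7 = 420
Total = 55 + 60 + 210 + 200 + 420 = 945.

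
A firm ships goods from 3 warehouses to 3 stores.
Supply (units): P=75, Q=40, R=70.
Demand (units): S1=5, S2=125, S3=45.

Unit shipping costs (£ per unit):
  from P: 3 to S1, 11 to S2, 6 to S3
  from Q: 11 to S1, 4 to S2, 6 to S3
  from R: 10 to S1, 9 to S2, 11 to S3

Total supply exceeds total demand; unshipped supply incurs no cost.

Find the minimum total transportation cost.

One minimum-cost allocation:
  P–S1: 5 units
  P–S2: 15 units
  P–S3: 45 units
  Q–S2: 40 units
  R–S2: 70 units
Total cost = £1240.
(Supply check: P ships 65; Q ships 40; R ships 70.)

1240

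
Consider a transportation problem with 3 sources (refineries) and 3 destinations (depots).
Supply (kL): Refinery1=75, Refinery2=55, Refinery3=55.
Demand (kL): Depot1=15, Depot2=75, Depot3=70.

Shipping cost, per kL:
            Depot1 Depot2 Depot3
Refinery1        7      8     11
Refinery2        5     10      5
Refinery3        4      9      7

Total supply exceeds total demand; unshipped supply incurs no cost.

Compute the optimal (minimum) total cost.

1040

A cheapest plan:
  Refinery1->Depot2: 75 × 8 = 600
  Refinery2->Depot3: 55 × 5 = 275
  Refinery3->Depot1: 15 × 4 = 60
  Refinery3->Depot3: 15 × 7 = 105
Total = 600 + 275 + 60 + 105 = 1040.
(Supply check: Refinery1 ships 75; Refinery2 ships 55; Refinery3 ships 30.)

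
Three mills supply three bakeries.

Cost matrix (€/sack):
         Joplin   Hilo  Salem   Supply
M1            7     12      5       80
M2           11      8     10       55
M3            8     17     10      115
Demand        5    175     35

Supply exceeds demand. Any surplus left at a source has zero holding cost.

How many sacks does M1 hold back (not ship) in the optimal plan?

0

An optimal plan:
  M1->Hilo: 80 sacks
  M2->Hilo: 55 sacks
  M3->Joplin: 5 sacks
  M3->Hilo: 40 sacks
  M3->Salem: 35 sacks
Total cost = €2470.
M1 ships 80 of its 80, leaving 0.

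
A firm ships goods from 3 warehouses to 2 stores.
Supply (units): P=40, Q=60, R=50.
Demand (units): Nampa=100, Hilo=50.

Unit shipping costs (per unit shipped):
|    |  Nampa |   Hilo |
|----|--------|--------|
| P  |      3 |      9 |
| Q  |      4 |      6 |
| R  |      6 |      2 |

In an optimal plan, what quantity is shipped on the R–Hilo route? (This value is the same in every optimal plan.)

50

The minimum-cost plan:
  P->Nampa: 40 × 3 = 120
  Q->Nampa: 60 × 4 = 240
  R->Hilo: 50 × 2 = 100
Total cost = 460.
So R→Hilo carries 50 units.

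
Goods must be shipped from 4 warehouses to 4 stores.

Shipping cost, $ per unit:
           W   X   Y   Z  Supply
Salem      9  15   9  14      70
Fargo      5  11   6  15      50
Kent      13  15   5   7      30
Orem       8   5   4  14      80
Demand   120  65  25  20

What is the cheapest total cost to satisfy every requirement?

1455

A cheapest plan:
  Salem→W: 70 × $9 = $630
  Fargo→W: 50 × $5 = $250
  Kent→Y: 10 × $5 = $50
  Kent→Z: 20 × $7 = $140
  Orem→X: 65 × $5 = $325
  Orem→Y: 15 × $4 = $60
Total = 630 + 250 + 50 + 140 + 325 + 60 = $1455.
(Supply check: Salem ships 70; Fargo ships 50; Kent ships 30; Orem ships 80.)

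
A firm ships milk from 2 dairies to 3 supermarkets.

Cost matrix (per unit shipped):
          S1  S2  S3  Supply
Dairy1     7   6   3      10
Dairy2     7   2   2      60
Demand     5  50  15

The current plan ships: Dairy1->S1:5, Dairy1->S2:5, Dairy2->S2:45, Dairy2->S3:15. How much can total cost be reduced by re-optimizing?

15

Current plan cost = 5·7 + 5·6 + 45·2 + 15·2 = 185.
Optimal plan:
  Dairy1→S1: 5 × 7 = 35
  Dairy1→S3: 5 × 3 = 15
  Dairy2→S2: 50 × 2 = 100
  Dairy2→S3: 10 × 2 = 20
Optimal cost = 170.
Saving = 185 − 170 = 15.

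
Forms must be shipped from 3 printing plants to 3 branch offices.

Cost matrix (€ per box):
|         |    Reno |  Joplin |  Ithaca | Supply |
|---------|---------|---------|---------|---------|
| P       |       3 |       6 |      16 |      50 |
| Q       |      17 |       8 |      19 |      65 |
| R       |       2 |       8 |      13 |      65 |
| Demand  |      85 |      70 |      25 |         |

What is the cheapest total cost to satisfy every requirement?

1090

An optimal shipping plan:
  P–Reno: 45 × €3 = €135
  P–Joplin: 5 × €6 = €30
  Q–Joplin: 65 × €8 = €520
  R–Reno: 40 × €2 = €80
  R–Ithaca: 25 × €13 = €325
Total = 135 + 30 + 520 + 80 + 325 = €1090.
(Supply check: P ships 50; Q ships 65; R ships 65.)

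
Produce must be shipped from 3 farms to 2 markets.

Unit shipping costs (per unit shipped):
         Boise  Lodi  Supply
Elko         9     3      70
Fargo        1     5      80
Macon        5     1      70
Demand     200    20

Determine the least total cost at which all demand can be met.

940

Optimal allocation:
  Elko to Boise: 50 crates
  Elko to Lodi: 20 crates
  Fargo to Boise: 80 crates
  Macon to Boise: 70 crates
Total cost = 940.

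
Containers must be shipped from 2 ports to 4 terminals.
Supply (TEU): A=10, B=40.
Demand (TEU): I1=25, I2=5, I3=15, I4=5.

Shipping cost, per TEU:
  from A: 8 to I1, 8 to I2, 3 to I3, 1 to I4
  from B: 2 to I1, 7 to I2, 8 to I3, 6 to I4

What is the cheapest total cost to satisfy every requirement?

A cheapest plan:
  A–I3: 5 TEU
  A–I4: 5 TEU
  B–I1: 25 TEU
  B–I2: 5 TEU
  B–I3: 10 TEU
Total cost = 185.

185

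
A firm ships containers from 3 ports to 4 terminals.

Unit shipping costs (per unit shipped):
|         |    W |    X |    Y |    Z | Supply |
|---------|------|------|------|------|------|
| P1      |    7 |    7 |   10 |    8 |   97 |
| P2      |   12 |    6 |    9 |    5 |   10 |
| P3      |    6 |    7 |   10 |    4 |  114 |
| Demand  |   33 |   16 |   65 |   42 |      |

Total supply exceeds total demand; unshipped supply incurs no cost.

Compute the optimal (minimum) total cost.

1118

Optimal allocation:
  P1->X: 6 TEU
  P1->Y: 65 TEU
  P2->X: 10 TEU
  P3->W: 33 TEU
  P3->Z: 42 TEU
Total cost = 1118.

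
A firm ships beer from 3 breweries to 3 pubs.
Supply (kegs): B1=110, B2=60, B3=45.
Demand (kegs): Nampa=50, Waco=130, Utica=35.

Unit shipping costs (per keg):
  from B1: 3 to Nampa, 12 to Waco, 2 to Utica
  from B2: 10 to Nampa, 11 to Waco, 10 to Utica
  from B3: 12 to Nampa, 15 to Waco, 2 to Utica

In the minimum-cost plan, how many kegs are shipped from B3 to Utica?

35

The minimum-cost plan:
  B1→Nampa: 50 × 3 = 150
  B1→Waco: 60 × 12 = 720
  B2→Waco: 60 × 11 = 660
  B3→Waco: 10 × 15 = 150
  B3→Utica: 35 × 2 = 70
Total cost = 1750.
So B3→Utica carries 35 kegs.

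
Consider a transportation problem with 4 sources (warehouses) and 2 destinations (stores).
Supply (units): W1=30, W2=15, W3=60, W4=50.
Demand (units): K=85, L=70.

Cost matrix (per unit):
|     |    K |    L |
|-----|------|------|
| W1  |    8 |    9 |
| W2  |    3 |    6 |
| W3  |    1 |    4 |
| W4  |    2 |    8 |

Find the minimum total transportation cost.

595

An optimal shipping plan:
  W1–L: 30 units
  W2–K: 15 units
  W3–K: 20 units
  W3–L: 40 units
  W4–K: 50 units
Total cost = 595.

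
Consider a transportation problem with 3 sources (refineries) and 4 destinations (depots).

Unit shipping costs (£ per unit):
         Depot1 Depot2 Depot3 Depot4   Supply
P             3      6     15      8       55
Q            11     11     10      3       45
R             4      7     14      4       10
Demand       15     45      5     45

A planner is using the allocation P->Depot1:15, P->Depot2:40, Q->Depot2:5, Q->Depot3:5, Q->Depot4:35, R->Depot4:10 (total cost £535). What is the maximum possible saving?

Current plan cost = 15·3 + 40·6 + 5·11 + 5·10 + 35·3 + 10·4 = £535.
Optimal plan:
  P→Depot1: 10 × £3 = £30
  P→Depot2: 45 × £6 = £270
  Q→Depot3: 5 × £10 = £50
  Q→Depot4: 40 × £3 = £120
  R→Depot1: 5 × £4 = £20
  R→Depot4: 5 × £4 = £20
Optimal cost = £510.
Saving = 535 − 510 = £25.

25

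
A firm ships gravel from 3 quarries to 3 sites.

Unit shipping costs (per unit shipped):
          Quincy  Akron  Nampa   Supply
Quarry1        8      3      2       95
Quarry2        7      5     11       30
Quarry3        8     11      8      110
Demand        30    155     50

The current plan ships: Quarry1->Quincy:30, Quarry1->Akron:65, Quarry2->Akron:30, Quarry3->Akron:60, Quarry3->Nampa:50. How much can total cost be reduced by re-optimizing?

240

Current plan cost = 30·8 + 65·3 + 30·5 + 60·11 + 50·8 = 1645.
Optimal plan:
  Quarry1 to Akron: 95 truckloads
  Quarry2 to Akron: 30 truckloads
  Quarry3 to Quincy: 30 truckloads
  Quarry3 to Akron: 30 truckloads
  Quarry3 to Nampa: 50 truckloads
Optimal cost = 1405.
Saving = 1645 − 1405 = 240.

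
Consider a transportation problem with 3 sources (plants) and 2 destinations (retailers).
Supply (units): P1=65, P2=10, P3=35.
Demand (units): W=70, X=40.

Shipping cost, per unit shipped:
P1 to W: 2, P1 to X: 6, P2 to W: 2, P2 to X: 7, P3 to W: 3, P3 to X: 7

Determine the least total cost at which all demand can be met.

An optimal shipping plan:
  P1→W: 25 × 2 = 50
  P1→X: 40 × 6 = 240
  P2→W: 10 × 2 = 20
  P3→W: 35 × 3 = 105
Total = 50 + 240 + 20 + 105 = 415.

415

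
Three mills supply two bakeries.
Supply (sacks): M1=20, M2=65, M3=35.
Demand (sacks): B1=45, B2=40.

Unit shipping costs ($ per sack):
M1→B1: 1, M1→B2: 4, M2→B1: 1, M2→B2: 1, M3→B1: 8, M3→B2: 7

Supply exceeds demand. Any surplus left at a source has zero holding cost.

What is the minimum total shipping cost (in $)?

Optimal allocation:
  M1–B1: 20 × $1 = $20
  M2–B1: 25 × $1 = $25
  M2–B2: 40 × $1 = $40
Total = 20 + 25 + 40 = $85.

85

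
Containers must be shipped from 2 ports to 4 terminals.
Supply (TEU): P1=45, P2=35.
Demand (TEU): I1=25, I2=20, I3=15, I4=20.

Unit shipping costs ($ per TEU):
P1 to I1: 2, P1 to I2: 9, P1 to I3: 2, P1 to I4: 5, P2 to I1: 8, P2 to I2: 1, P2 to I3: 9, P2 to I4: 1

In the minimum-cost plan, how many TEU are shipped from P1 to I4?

5

The minimum-cost plan:
  P1 to I1: 25 TEU
  P1 to I3: 15 TEU
  P1 to I4: 5 TEU
  P2 to I2: 20 TEU
  P2 to I4: 15 TEU
Total cost = $140.
So P1→I4 carries 5 TEU.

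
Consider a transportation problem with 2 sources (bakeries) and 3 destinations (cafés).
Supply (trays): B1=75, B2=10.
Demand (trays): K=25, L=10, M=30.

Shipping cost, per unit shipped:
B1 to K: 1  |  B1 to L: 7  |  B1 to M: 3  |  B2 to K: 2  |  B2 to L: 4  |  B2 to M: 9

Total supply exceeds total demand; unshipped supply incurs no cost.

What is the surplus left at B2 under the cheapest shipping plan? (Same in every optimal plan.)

An optimal plan:
  B1 to K: 25 × 1 = 25
  B1 to M: 30 × 3 = 90
  B2 to L: 10 × 4 = 40
Total cost = 155.
B2 ships 10 of its 10, leaving 0.

0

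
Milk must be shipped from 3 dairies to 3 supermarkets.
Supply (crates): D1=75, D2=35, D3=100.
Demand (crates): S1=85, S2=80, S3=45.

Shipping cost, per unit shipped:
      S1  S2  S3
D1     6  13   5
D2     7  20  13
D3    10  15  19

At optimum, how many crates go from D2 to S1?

The minimum-cost plan:
  D1 to S1: 30 crates
  D1 to S3: 45 crates
  D2 to S1: 35 crates
  D3 to S1: 20 crates
  D3 to S2: 80 crates
Total cost = 2050.
So D2→S1 carries 35 crates.

35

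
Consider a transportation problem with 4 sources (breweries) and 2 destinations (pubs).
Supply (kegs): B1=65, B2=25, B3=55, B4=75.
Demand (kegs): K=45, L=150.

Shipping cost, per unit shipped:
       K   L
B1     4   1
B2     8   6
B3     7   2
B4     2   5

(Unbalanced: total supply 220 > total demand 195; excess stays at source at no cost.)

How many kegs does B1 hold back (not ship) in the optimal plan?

0

An optimal plan:
  B1–L: 65 × 1 = 65
  B3–L: 55 × 2 = 110
  B4–K: 45 × 2 = 90
  B4–L: 30 × 5 = 150
Total cost = 415.
B1 ships 65 of its 65, leaving 0.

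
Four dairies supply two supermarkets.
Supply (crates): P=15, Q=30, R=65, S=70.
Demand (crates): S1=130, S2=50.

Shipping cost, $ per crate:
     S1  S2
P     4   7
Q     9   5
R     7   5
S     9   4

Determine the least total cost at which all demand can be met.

Optimal allocation:
  P to S1: 15 crates
  Q to S1: 30 crates
  R to S1: 65 crates
  S to S1: 20 crates
  S to S2: 50 crates
Total cost = $1165.

1165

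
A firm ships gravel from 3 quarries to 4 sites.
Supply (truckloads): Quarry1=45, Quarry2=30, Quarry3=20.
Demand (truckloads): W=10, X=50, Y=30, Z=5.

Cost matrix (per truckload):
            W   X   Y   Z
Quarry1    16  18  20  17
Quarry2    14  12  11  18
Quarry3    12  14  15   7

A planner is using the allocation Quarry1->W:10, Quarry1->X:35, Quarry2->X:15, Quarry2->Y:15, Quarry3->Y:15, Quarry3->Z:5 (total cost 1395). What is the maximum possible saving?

30

Current plan cost = 10·16 + 35·18 + 15·12 + 15·11 + 15·15 + 5·7 = 1395.
Optimal plan:
  Quarry1–X: 45 × 18 = 810
  Quarry2–Y: 30 × 11 = 330
  Quarry3–W: 10 × 12 = 120
  Quarry3–X: 5 × 14 = 70
  Quarry3–Z: 5 × 7 = 35
Optimal cost = 1365.
Saving = 1395 − 1365 = 30.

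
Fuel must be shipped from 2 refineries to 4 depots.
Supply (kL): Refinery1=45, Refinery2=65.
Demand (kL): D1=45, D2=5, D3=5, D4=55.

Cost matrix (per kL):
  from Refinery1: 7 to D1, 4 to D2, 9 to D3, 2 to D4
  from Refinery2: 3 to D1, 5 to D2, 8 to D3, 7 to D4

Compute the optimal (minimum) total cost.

360

One minimum-cost allocation:
  Refinery1→D4: 45 × 2 = 90
  Refinery2→D1: 45 × 3 = 135
  Refinery2→D2: 5 × 5 = 25
  Refinery2→D3: 5 × 8 = 40
  Refinery2→D4: 10 × 7 = 70
Total = 90 + 135 + 25 + 40 + 70 = 360.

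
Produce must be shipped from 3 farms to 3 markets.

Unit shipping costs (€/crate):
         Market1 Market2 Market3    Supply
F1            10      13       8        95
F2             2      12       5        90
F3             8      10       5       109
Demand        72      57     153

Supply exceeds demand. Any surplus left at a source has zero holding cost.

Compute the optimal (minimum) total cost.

1728

One minimum-cost allocation:
  F1–Market2: 57 crates
  F1–Market3: 26 crates
  F2–Market1: 72 crates
  F2–Market3: 18 crates
  F3–Market3: 109 crates
Total cost = €1728.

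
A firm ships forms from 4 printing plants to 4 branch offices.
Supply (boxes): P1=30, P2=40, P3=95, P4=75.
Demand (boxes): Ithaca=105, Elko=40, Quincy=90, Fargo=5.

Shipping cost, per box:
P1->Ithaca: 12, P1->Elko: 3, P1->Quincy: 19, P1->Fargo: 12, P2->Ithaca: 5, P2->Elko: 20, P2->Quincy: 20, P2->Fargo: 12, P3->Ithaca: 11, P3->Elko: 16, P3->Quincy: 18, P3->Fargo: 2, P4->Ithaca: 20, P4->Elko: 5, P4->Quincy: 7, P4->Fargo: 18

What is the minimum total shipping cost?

One minimum-cost allocation:
  P1–Elko: 30 × 3 = 90
  P2–Ithaca: 40 × 5 = 200
  P3–Ithaca: 65 × 11 = 715
  P3–Quincy: 25 × 18 = 450
  P3–Fargo: 5 × 2 = 10
  P4–Elko: 10 × 5 = 50
  P4–Quincy: 65 × 7 = 455
Total = 90 + 200 + 715 + 450 + 10 + 50 + 455 = 1970.

1970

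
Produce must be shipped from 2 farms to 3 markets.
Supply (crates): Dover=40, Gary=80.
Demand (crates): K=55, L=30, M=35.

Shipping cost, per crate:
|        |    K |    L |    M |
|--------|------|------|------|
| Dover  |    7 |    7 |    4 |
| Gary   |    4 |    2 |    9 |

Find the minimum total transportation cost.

One minimum-cost allocation:
  Dover→K: 5 × 7 = 35
  Dover→M: 35 × 4 = 140
  Gary→K: 50 × 4 = 200
  Gary→L: 30 × 2 = 60
Total = 35 + 140 + 200 + 60 = 435.

435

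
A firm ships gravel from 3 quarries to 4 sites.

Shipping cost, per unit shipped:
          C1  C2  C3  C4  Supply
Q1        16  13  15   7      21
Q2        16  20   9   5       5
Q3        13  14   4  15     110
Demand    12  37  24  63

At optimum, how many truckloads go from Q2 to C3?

0

Optimal shipments:
  Q1–C4: 21 × 7 = 147
  Q2–C4: 5 × 5 = 25
  Q3–C1: 12 × 13 = 156
  Q3–C2: 37 × 14 = 518
  Q3–C3: 24 × 4 = 96
  Q3–C4: 37 × 15 = 555
Total cost = 1497.
The route Q2→C3 is not used.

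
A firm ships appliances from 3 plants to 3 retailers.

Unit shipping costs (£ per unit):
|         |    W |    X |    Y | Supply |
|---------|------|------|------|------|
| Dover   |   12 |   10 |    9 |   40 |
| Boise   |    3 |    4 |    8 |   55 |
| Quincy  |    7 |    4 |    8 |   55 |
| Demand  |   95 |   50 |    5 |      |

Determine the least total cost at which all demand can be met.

One minimum-cost allocation:
  Dover–W: 35 × £12 = £420
  Dover–Y: 5 × £9 = £45
  Boise–W: 55 × £3 = £165
  Quincy–W: 5 × £7 = £35
  Quincy–X: 50 × £4 = £200
Total = 420 + 45 + 165 + 35 + 200 = £865.

865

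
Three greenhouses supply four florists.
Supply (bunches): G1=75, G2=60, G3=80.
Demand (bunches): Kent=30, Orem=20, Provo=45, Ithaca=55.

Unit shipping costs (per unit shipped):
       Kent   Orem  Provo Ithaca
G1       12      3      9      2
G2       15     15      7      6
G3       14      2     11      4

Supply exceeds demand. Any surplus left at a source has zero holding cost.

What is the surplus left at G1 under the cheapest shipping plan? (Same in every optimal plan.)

Minimum-cost shipments:
  G1->Kent: 30 × 12 = 360
  G1->Ithaca: 45 × 2 = 90
  G2->Provo: 45 × 7 = 315
  G3->Orem: 20 × 2 = 40
  G3->Ithaca: 10 × 4 = 40
Total cost = 845.
G1 ships 75 of its 75, leaving 0.

0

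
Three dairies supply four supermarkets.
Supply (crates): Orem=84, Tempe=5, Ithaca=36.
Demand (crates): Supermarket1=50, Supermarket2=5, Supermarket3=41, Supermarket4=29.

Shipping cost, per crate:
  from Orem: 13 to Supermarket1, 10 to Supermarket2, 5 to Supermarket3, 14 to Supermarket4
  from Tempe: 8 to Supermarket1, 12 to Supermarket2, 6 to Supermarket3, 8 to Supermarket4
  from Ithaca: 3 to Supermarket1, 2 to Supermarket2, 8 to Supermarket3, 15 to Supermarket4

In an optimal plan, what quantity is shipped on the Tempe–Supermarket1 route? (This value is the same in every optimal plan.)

0

Solving gives:
  Orem->Supermarket1: 14 × 13 = 182
  Orem->Supermarket2: 5 × 10 = 50
  Orem->Supermarket3: 41 × 5 = 205
  Orem->Supermarket4: 24 × 14 = 336
  Tempe->Supermarket4: 5 × 8 = 40
  Ithaca->Supermarket1: 36 × 3 = 108
Total cost = 921.
The route Tempe→Supermarket1 is not used.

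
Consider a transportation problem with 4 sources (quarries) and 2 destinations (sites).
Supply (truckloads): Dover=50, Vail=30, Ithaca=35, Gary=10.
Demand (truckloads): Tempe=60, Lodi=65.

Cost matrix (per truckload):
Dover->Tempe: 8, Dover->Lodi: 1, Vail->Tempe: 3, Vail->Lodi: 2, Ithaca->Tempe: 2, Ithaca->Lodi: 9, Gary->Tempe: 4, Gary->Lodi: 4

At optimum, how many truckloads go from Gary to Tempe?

10

Solving gives:
  Dover->Lodi: 50 × 1 = 50
  Vail->Tempe: 15 × 3 = 45
  Vail->Lodi: 15 × 2 = 30
  Ithaca->Tempe: 35 × 2 = 70
  Gary->Tempe: 10 × 4 = 40
Total cost = 235.
So Gary→Tempe carries 10 truckloads.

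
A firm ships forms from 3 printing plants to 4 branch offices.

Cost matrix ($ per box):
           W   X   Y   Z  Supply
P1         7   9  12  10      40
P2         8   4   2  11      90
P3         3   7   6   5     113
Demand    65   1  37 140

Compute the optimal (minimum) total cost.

1420

Optimal allocation:
  P1 to W: 13 × $7 = $91
  P1 to Z: 27 × $10 = $270
  P2 to W: 52 × $8 = $416
  P2 to X: 1 × $4 = $4
  P2 to Y: 37 × $2 = $74
  P3 to Z: 113 × $5 = $565
Total = 91 + 270 + 416 + 4 + 74 + 565 = $1420.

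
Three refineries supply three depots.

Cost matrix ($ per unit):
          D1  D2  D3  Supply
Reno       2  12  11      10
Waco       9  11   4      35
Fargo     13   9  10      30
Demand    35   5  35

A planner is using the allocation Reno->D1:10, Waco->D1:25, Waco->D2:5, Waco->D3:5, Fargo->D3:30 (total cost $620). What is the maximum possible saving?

Current plan cost = 10·2 + 25·9 + 5·11 + 5·4 + 30·10 = $620.
Optimal plan:
  Reno to D1: 10 × $2 = $20
  Waco to D3: 35 × $4 = $140
  Fargo to D1: 25 × $13 = $325
  Fargo to D2: 5 × $9 = $45
Optimal cost = $530.
Saving = 620 − 530 = $90.

90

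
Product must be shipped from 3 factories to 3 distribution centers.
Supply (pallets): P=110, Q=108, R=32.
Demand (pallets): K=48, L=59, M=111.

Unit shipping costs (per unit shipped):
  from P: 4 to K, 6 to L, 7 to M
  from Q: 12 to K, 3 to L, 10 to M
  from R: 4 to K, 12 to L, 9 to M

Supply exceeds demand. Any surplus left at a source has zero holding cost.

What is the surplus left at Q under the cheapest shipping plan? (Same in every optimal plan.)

An optimal plan:
  P to K: 16 pallets
  P to M: 94 pallets
  Q to L: 59 pallets
  Q to M: 17 pallets
  R to K: 32 pallets
Total cost = 1197.
Q ships 76 of its 108, leaving 32.

32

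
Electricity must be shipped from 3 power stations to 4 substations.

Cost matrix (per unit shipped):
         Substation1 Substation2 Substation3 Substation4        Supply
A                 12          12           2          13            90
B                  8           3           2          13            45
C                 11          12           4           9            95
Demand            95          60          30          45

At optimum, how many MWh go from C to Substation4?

45

Optimal shipments:
  A–Substation1: 45 MWh
  A–Substation2: 15 MWh
  A–Substation3: 30 MWh
  B–Substation2: 45 MWh
  C–Substation1: 50 MWh
  C–Substation4: 45 MWh
Total cost = 1870.
So C→Substation4 carries 45 MWh.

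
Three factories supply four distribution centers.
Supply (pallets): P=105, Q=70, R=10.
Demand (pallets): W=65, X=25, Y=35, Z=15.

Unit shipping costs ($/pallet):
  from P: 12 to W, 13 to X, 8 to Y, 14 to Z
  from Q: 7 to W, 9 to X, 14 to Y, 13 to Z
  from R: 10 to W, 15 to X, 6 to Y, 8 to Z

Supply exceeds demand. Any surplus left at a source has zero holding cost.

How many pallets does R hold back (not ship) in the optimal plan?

Minimum-cost shipments:
  P→X: 20 pallets
  P→Y: 35 pallets
  P→Z: 5 pallets
  Q→W: 65 pallets
  Q→X: 5 pallets
  R→Z: 10 pallets
Total cost = $1190.
R ships 10 of its 10, leaving 0.

0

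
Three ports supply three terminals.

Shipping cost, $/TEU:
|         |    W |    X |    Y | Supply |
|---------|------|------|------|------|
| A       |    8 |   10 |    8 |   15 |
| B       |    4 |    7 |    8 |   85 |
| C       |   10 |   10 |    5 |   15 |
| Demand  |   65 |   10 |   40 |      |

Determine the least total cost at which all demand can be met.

605

A cheapest plan:
  A to Y: 15 × $8 = $120
  B to W: 65 × $4 = $260
  B to X: 10 × $7 = $70
  B to Y: 10 × $8 = $80
  C to Y: 15 × $5 = $75
Total = 120 + 260 + 70 + 80 + 75 = $605.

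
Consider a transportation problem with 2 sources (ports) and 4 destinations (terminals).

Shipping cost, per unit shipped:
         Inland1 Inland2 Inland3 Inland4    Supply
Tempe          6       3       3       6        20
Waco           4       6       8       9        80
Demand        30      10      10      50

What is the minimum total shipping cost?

630

Optimal allocation:
  Tempe to Inland2: 10 × 3 = 30
  Tempe to Inland3: 10 × 3 = 30
  Waco to Inland1: 30 × 4 = 120
  Waco to Inland4: 50 × 9 = 450
Total = 30 + 30 + 120 + 450 = 630.
(Supply check: Tempe ships 20; Waco ships 80.)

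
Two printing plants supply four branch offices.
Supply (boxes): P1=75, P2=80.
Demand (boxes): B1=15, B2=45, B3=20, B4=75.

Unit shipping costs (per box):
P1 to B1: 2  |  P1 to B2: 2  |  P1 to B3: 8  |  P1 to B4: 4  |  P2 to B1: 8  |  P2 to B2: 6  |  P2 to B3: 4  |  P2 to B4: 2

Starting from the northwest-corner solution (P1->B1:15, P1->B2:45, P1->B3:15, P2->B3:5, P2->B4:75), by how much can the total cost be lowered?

30

Current plan cost = 15·2 + 45·2 + 15·8 + 5·4 + 75·2 = 410.
Optimal plan:
  P1->B1: 15 × 2 = 30
  P1->B2: 45 × 2 = 90
  P1->B4: 15 × 4 = 60
  P2->B3: 20 × 4 = 80
  P2->B4: 60 × 2 = 120
Optimal cost = 380.
Saving = 410 − 380 = 30.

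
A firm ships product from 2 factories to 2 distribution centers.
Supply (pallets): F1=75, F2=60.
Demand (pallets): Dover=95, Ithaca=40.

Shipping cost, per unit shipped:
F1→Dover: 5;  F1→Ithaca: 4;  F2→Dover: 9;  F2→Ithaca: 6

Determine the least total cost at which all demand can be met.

795

One minimum-cost allocation:
  F1 to Dover: 75 pallets
  F2 to Dover: 20 pallets
  F2 to Ithaca: 40 pallets
Total cost = 795.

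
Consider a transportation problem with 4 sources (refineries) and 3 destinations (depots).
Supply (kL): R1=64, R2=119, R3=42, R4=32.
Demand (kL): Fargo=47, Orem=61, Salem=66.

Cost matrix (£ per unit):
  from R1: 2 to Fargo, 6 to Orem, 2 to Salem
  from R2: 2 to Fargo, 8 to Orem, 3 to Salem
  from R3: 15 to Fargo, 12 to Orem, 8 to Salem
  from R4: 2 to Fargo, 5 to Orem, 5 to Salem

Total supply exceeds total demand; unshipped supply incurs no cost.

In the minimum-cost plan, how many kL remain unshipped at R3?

42

An optimal plan:
  R1–Orem: 29 kL
  R1–Salem: 35 kL
  R2–Fargo: 47 kL
  R2–Salem: 31 kL
  R4–Orem: 32 kL
Total cost = £591.
R3 ships 0 of its 42, leaving 42.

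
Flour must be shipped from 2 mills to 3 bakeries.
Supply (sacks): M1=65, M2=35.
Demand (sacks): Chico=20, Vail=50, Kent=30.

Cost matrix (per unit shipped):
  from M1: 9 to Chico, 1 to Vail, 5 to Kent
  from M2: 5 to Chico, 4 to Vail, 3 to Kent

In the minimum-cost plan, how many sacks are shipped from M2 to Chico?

20

The minimum-cost plan:
  M1->Vail: 50 × 1 = 50
  M1->Kent: 15 × 5 = 75
  M2->Chico: 20 × 5 = 100
  M2->Kent: 15 × 3 = 45
Total cost = 270.
So M2→Chico carries 20 sacks.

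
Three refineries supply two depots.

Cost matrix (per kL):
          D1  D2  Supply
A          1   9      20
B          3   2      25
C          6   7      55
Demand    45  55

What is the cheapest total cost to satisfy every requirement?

A cheapest plan:
  A->D1: 20 × 1 = 20
  B->D2: 25 × 2 = 50
  C->D1: 25 × 6 = 150
  C->D2: 30 × 7 = 210
Total = 20 + 50 + 150 + 210 = 430.

430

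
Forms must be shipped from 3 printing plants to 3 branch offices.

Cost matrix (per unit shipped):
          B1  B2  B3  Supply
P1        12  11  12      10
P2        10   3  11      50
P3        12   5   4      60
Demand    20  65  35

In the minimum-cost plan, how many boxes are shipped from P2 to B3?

Optimal shipments:
  P1–B1: 10 × 12 = 120
  P2–B2: 50 × 3 = 150
  P3–B1: 10 × 12 = 120
  P3–B2: 15 × 5 = 75
  P3–B3: 35 × 4 = 140
Total cost = 605.
The route P2→B3 is not used.

0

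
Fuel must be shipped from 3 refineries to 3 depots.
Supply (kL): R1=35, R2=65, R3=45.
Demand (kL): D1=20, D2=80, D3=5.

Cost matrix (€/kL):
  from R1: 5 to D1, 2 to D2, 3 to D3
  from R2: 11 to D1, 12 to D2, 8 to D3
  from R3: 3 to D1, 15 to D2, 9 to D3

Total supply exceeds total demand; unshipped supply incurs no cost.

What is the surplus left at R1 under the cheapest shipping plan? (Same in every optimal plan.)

0

Minimum-cost shipments:
  R1 to D2: 35 × €2 = €70
  R2 to D2: 45 × €12 = €540
  R2 to D3: 5 × €8 = €40
  R3 to D1: 20 × €3 = €60
Total cost = €710.
R1 ships 35 of its 35, leaving 0.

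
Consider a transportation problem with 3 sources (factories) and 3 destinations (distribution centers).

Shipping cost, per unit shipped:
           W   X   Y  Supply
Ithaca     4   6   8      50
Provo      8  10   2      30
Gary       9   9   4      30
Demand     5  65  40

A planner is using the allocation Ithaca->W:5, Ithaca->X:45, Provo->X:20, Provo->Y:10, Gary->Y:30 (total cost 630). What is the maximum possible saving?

Current plan cost = 5·4 + 45·6 + 20·10 + 10·2 + 30·4 = 630.
Optimal plan:
  Ithaca to W: 5 pallets
  Ithaca to X: 45 pallets
  Provo to Y: 30 pallets
  Gary to X: 20 pallets
  Gary to Y: 10 pallets
Optimal cost = 570.
Saving = 630 − 570 = 60.

60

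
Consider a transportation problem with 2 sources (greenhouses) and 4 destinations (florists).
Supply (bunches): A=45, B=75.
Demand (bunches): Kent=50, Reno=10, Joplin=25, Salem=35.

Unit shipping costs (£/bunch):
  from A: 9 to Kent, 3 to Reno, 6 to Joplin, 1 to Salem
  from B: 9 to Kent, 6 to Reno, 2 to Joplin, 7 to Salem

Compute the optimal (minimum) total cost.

565

A cheapest plan:
  A to Reno: 10 bunches
  A to Salem: 35 bunches
  B to Kent: 50 bunches
  B to Joplin: 25 bunches
Total cost = £565.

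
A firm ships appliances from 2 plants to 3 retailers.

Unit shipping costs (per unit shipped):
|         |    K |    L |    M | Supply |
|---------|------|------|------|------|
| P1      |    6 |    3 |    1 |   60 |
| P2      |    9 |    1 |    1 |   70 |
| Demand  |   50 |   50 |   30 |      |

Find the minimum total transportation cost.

380

An optimal shipping plan:
  P1 to K: 50 units
  P1 to M: 10 units
  P2 to L: 50 units
  P2 to M: 20 units
Total cost = 380.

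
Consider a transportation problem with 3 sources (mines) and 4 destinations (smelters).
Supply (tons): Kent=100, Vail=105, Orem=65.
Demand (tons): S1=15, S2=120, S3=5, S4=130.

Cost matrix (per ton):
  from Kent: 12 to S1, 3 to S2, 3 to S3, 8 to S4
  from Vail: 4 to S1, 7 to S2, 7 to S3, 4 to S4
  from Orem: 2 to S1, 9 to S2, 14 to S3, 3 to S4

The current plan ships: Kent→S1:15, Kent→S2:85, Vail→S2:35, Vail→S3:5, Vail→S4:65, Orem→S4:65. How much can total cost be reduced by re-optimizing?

195

Current plan cost = 15·12 + 85·3 + 35·7 + 5·7 + 65·4 + 65·3 = 1170.
Optimal plan:
  Kent–S2: 100 × 3 = 300
  Vail–S2: 20 × 7 = 140
  Vail–S3: 5 × 7 = 35
  Vail–S4: 80 × 4 = 320
  Orem–S1: 15 × 2 = 30
  Orem–S4: 50 × 3 = 150
Optimal cost = 975.
Saving = 1170 − 975 = 195.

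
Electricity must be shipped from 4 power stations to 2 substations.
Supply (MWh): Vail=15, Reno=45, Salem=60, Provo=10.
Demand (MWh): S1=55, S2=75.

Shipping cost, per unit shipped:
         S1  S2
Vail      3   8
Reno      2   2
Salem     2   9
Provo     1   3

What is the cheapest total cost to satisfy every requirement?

395

An optimal shipping plan:
  Vail->S2: 15 × 8 = 120
  Reno->S2: 45 × 2 = 90
  Salem->S1: 55 × 2 = 110
  Salem->S2: 5 × 9 = 45
  Provo->S2: 10 × 3 = 30
Total = 120 + 90 + 110 + 45 + 30 = 395.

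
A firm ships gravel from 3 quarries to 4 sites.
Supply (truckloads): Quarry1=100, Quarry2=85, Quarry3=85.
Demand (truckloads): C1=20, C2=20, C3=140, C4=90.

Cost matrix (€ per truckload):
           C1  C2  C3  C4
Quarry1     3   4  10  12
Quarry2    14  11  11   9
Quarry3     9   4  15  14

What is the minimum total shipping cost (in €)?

2675

Optimal allocation:
  Quarry1 to C1: 20 × €3 = €60
  Quarry1 to C3: 80 × €10 = €800
  Quarry2 to C4: 85 × €9 = €765
  Quarry3 to C2: 20 × €4 = €80
  Quarry3 to C3: 60 × €15 = €900
  Quarry3 to C4: 5 × €14 = €70
Total = 60 + 800 + 765 + 80 + 900 + 70 = €2675.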